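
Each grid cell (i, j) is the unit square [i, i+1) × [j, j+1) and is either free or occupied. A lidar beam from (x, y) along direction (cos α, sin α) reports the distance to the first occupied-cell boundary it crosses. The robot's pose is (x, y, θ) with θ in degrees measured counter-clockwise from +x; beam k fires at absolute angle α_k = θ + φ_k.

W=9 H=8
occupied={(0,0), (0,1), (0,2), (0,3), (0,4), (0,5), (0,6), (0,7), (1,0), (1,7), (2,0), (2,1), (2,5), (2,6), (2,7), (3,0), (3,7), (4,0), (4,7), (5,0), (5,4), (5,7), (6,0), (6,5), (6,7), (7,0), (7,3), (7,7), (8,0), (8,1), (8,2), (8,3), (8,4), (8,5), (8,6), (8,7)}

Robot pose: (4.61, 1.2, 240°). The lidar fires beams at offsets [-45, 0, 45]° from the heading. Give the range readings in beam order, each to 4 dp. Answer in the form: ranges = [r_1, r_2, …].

beam 1: φ=-45°, α=195°
  direction (-0.9659, -0.2588); cell (4,1); t to first gridline: x 0.6315, y 0.7727 (then +1.0353 / +3.8637)
    (3,1) via x @ 0.6315
    (3,0) via y @ 0.7727  # hit
  → r_1 = 0.7727
beam 2: φ=0°, α=240°
  direction (-0.5000, -0.8660); cell (4,1); t to first gridline: x 1.2200, y 0.2309 (then +2.0000 / +1.1547)
    (4,0) via y @ 0.2309  # hit
  → r_2 = 0.2309
beam 3: φ=45°, α=285°
  direction (0.2588, -0.9659); cell (4,1); t to first gridline: x 1.5068, y 0.2071 (then +3.8637 / +1.0353)
    (4,0) via y @ 0.2071  # hit
  → r_3 = 0.2071

ranges = [0.7727, 0.2309, 0.2071]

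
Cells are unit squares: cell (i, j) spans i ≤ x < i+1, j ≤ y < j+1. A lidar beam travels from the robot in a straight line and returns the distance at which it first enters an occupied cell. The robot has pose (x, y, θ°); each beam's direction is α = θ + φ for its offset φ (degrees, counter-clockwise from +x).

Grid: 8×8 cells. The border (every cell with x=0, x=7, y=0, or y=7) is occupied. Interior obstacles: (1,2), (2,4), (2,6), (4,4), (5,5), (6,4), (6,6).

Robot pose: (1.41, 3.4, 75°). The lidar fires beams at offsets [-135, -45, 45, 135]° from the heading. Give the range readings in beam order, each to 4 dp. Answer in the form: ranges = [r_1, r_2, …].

ranges = [0.4619, 1.2000, 0.8200, 0.4734]

beam 1: φ=-135°, α=300°
  direction (0.5000, -0.8660); cell (1,3); t to first gridline: x 1.1800, y 0.4619 (then +2.0000 / +1.1547)
    (1,2) via y @ 0.4619  # hit
  → r_1 = 0.4619
beam 2: φ=-45°, α=30°
  direction (0.8660, 0.5000); cell (1,3); t to first gridline: x 0.6813, y 1.2000 (then +1.1547 / +2.0000)
    (2,3) via x @ 0.6813
    (2,4) via y @ 1.2000  # hit
  → r_2 = 1.2000
beam 3: φ=45°, α=120°
  direction (-0.5000, 0.8660); cell (1,3); t to first gridline: x 0.8200, y 0.6928 (then +2.0000 / +1.1547)
    (1,4) via y @ 0.6928
    (0,4) via x @ 0.8200  # hit
  → r_3 = 0.8200
beam 4: φ=135°, α=210°
  direction (-0.8660, -0.5000); cell (1,3); t to first gridline: x 0.4734, y 0.8000 (then +1.1547 / +2.0000)
    (0,3) via x @ 0.4734  # hit
  → r_4 = 0.4734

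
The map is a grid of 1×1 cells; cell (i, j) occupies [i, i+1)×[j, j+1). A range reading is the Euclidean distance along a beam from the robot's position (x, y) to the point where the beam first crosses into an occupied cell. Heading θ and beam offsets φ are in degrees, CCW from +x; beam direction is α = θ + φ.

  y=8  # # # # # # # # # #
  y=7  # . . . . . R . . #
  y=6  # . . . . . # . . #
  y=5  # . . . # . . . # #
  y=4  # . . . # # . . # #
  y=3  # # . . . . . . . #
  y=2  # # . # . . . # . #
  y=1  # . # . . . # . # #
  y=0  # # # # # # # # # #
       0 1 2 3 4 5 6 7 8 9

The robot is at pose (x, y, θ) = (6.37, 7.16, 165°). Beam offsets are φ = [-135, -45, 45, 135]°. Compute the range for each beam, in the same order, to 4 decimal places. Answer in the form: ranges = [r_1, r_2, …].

beam 1: φ=-135°, α=30°
  dir = (cos 30°, sin 30°) = (0.8660, 0.5000); from cell (6,7)
  next x-line at t=0.7275, next y-line at t=1.6800; Δt_x=1.1547, Δt_y=2.0000
    x: enter (7,7) at t=0.7275
    y: enter (7,8) at t=1.6800 ← occupied
  → r_1 = 1.6800
beam 2: φ=-45°, α=120°
  dir = (cos 120°, sin 120°) = (-0.5000, 0.8660); from cell (6,7)
  next x-line at t=0.7400, next y-line at t=0.9699; Δt_x=2.0000, Δt_y=1.1547
    x: enter (5,7) at t=0.7400
    y: enter (5,8) at t=0.9699 ← occupied
  → r_2 = 0.9699
beam 3: φ=45°, α=210°
  dir = (cos 210°, sin 210°) = (-0.8660, -0.5000); from cell (6,7)
  next x-line at t=0.4272, next y-line at t=0.3200; Δt_x=1.1547, Δt_y=2.0000
    y: enter (6,6) at t=0.3200 ← occupied
  → r_3 = 0.3200
beam 4: φ=135°, α=300°
  dir = (cos 300°, sin 300°) = (0.5000, -0.8660); from cell (6,7)
  next x-line at t=1.2600, next y-line at t=0.1848; Δt_x=2.0000, Δt_y=1.1547
    y: enter (6,6) at t=0.1848 ← occupied
  → r_4 = 0.1848

ranges = [1.6800, 0.9699, 0.3200, 0.1848]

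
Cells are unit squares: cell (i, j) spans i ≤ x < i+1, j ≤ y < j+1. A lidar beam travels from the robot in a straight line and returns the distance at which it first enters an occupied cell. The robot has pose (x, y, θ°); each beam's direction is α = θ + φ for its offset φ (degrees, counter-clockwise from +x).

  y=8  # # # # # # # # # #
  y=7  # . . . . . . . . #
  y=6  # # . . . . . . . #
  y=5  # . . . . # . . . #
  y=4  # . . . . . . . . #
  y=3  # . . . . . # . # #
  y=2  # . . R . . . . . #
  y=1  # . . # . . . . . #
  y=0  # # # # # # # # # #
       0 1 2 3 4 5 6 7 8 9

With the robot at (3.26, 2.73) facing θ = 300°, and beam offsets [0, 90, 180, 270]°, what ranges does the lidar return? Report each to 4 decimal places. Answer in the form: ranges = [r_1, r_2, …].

beam 1: φ=0°, α=300°
  d=(0.5000,-0.8660)  start (3,2)  tX=1.4800 tY=0.8429  stride 1/|dx|=2.0000 1/|dy|=1.1547
    cross y-line → (3,1), t=0.8429 (wall)
  → r_1 = 0.8429
beam 2: φ=90°, α=30°
  d=(0.8660,0.5000)  start (3,2)  tX=0.8545 tY=0.5400  stride 1/|dx|=1.1547 1/|dy|=2.0000
    cross y-line → (3,3), t=0.5400
    cross x-line → (4,3), t=0.8545
    cross x-line → (5,3), t=2.0092
    cross y-line → (5,4), t=2.5400
    cross x-line → (6,4), t=3.1639
    cross x-line → (7,4), t=4.3186
    cross y-line → (7,5), t=4.5400
    cross x-line → (8,5), t=5.4733
    cross y-line → (8,6), t=6.5400
    cross x-line → (9,6), t=6.6280 (wall)
  → r_2 = 6.6280
beam 3: φ=180°, α=120°
  d=(-0.5000,0.8660)  start (3,2)  tX=0.5200 tY=0.3118  stride 1/|dx|=2.0000 1/|dy|=1.1547
    cross y-line → (3,3), t=0.3118
    cross x-line → (2,3), t=0.5200
    cross y-line → (2,4), t=1.4665
    cross x-line → (1,4), t=2.5200
    cross y-line → (1,5), t=2.6212
    cross y-line → (1,6), t=3.7759 (wall)
  → r_3 = 3.7759
beam 4: φ=270°, α=210°
  d=(-0.8660,-0.5000)  start (3,2)  tX=0.3002 tY=1.4600  stride 1/|dx|=1.1547 1/|dy|=2.0000
    cross x-line → (2,2), t=0.3002
    cross x-line → (1,2), t=1.4549
    cross y-line → (1,1), t=1.4600
    cross x-line → (0,1), t=2.6096 (wall)
  → r_4 = 2.6096

ranges = [0.8429, 6.6280, 3.7759, 2.6096]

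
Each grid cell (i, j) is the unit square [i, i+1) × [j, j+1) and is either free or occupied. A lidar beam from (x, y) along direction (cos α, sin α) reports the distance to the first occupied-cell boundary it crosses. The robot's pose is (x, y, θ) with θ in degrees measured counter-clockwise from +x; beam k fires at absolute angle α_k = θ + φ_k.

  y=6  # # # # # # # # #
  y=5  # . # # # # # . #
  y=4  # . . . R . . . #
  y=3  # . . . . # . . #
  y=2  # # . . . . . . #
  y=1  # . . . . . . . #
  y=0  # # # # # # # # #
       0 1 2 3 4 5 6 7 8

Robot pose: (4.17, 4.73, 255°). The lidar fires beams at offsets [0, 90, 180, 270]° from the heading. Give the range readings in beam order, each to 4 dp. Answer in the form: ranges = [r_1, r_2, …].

ranges = [3.8616, 3.9651, 0.2795, 1.0432]

beam 1: φ=0°, α=255°
  dir = (cos 255°, sin 255°) = (-0.2588, -0.9659); from cell (4,4)
  next x-line at t=0.6568, next y-line at t=0.7558; Δt_x=3.8637, Δt_y=1.0353
    x: enter (3,4) at t=0.6568
    y: enter (3,3) at t=0.7558
    y: enter (3,2) at t=1.7910
    y: enter (3,1) at t=2.8263
    y: enter (3,0) at t=3.8616 ← occupied
  → r_1 = 3.8616
beam 2: φ=90°, α=345°
  dir = (cos 345°, sin 345°) = (0.9659, -0.2588); from cell (4,4)
  next x-line at t=0.8593, next y-line at t=2.8205; Δt_x=1.0353, Δt_y=3.8637
    x: enter (5,4) at t=0.8593
    x: enter (6,4) at t=1.8946
    y: enter (6,3) at t=2.8205
    x: enter (7,3) at t=2.9298
    x: enter (8,3) at t=3.9651 ← occupied
  → r_2 = 3.9651
beam 3: φ=180°, α=75°
  dir = (cos 75°, sin 75°) = (0.2588, 0.9659); from cell (4,4)
  next x-line at t=3.2069, next y-line at t=0.2795; Δt_x=3.8637, Δt_y=1.0353
    y: enter (4,5) at t=0.2795 ← occupied
  → r_3 = 0.2795
beam 4: φ=270°, α=165°
  dir = (cos 165°, sin 165°) = (-0.9659, 0.2588); from cell (4,4)
  next x-line at t=0.1760, next y-line at t=1.0432; Δt_x=1.0353, Δt_y=3.8637
    x: enter (3,4) at t=0.1760
    y: enter (3,5) at t=1.0432 ← occupied
  → r_4 = 1.0432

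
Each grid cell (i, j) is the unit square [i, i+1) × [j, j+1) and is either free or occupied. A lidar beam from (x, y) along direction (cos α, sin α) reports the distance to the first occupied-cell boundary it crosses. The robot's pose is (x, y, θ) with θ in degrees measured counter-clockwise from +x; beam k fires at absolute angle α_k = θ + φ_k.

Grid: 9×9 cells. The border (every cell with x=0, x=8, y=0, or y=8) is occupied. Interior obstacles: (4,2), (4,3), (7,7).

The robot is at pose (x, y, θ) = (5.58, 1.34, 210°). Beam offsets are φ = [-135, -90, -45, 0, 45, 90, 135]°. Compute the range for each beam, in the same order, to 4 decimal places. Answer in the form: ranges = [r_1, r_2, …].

beam 1: φ=-135°, α=75°
  direction (0.2588, 0.9659); cell (5,1); t to first gridline: x 1.6228, y 0.6833 (then +3.8637 / +1.0353)
    (5,2) via y @ 0.6833
    (6,2) via x @ 1.6228
    (6,3) via y @ 1.7186
    (6,4) via y @ 2.7538
    (6,5) via y @ 3.7891
    (6,6) via y @ 4.8244
    (7,6) via x @ 5.4865
    (7,7) via y @ 5.8597  # hit
  → r_1 = 5.8597
beam 2: φ=-90°, α=120°
  direction (-0.5000, 0.8660); cell (5,1); t to first gridline: x 1.1600, y 0.7621 (then +2.0000 / +1.1547)
    (5,2) via y @ 0.7621
    (4,2) via x @ 1.1600  # hit
  → r_2 = 1.1600
beam 3: φ=-45°, α=165°
  direction (-0.9659, 0.2588); cell (5,1); t to first gridline: x 0.6005, y 2.5500 (then +1.0353 / +3.8637)
    (4,1) via x @ 0.6005
    (3,1) via x @ 1.6357
    (3,2) via y @ 2.5500
    (2,2) via x @ 2.6710
    (1,2) via x @ 3.7063
    (0,2) via x @ 4.7416  # hit
  → r_3 = 4.7416
beam 4: φ=0°, α=210°
  direction (-0.8660, -0.5000); cell (5,1); t to first gridline: x 0.6697, y 0.6800 (then +1.1547 / +2.0000)
    (4,1) via x @ 0.6697
    (4,0) via y @ 0.6800  # hit
  → r_4 = 0.6800
beam 5: φ=45°, α=255°
  direction (-0.2588, -0.9659); cell (5,1); t to first gridline: x 2.2409, y 0.3520 (then +3.8637 / +1.0353)
    (5,0) via y @ 0.3520  # hit
  → r_5 = 0.3520
beam 6: φ=90°, α=300°
  direction (0.5000, -0.8660); cell (5,1); t to first gridline: x 0.8400, y 0.3926 (then +2.0000 / +1.1547)
    (5,0) via y @ 0.3926  # hit
  → r_6 = 0.3926
beam 7: φ=135°, α=345°
  direction (0.9659, -0.2588); cell (5,1); t to first gridline: x 0.4348, y 1.3137 (then +1.0353 / +3.8637)
    (6,1) via x @ 0.4348
    (6,0) via y @ 1.3137  # hit
  → r_7 = 1.3137

ranges = [5.8597, 1.1600, 4.7416, 0.6800, 0.3520, 0.3926, 1.3137]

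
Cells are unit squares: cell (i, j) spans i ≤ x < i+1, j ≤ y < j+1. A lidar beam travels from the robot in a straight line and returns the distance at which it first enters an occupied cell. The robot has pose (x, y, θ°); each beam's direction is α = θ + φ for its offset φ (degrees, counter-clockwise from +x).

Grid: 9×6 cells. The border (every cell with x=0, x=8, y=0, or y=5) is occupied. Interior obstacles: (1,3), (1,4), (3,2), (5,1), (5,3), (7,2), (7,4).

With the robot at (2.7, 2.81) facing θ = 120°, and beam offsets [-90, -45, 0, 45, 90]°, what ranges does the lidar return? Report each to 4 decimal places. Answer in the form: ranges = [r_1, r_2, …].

ranges = [0.3464, 2.2673, 1.4000, 0.7341, 1.9630]

beam 1: φ=-90°, α=30°
  dir = (cos 30°, sin 30°) = (0.8660, 0.5000); from cell (2,2)
  next x-line at t=0.3464, next y-line at t=0.3800; Δt_x=1.1547, Δt_y=2.0000
    x: enter (3,2) at t=0.3464 ← occupied
  → r_1 = 0.3464
beam 2: φ=-45°, α=75°
  dir = (cos 75°, sin 75°) = (0.2588, 0.9659); from cell (2,2)
  next x-line at t=1.1591, next y-line at t=0.1967; Δt_x=3.8637, Δt_y=1.0353
    y: enter (2,3) at t=0.1967
    x: enter (3,3) at t=1.1591
    y: enter (3,4) at t=1.2320
    y: enter (3,5) at t=2.2673 ← occupied
  → r_2 = 2.2673
beam 3: φ=0°, α=120°
  dir = (cos 120°, sin 120°) = (-0.5000, 0.8660); from cell (2,2)
  next x-line at t=1.4000, next y-line at t=0.2194; Δt_x=2.0000, Δt_y=1.1547
    y: enter (2,3) at t=0.2194
    y: enter (2,4) at t=1.3741
    x: enter (1,4) at t=1.4000 ← occupied
  → r_3 = 1.4000
beam 4: φ=45°, α=165°
  dir = (cos 165°, sin 165°) = (-0.9659, 0.2588); from cell (2,2)
  next x-line at t=0.7247, next y-line at t=0.7341; Δt_x=1.0353, Δt_y=3.8637
    x: enter (1,2) at t=0.7247
    y: enter (1,3) at t=0.7341 ← occupied
  → r_4 = 0.7341
beam 5: φ=90°, α=210°
  dir = (cos 210°, sin 210°) = (-0.8660, -0.5000); from cell (2,2)
  next x-line at t=0.8083, next y-line at t=1.6200; Δt_x=1.1547, Δt_y=2.0000
    x: enter (1,2) at t=0.8083
    y: enter (1,1) at t=1.6200
    x: enter (0,1) at t=1.9630 ← occupied
  → r_5 = 1.9630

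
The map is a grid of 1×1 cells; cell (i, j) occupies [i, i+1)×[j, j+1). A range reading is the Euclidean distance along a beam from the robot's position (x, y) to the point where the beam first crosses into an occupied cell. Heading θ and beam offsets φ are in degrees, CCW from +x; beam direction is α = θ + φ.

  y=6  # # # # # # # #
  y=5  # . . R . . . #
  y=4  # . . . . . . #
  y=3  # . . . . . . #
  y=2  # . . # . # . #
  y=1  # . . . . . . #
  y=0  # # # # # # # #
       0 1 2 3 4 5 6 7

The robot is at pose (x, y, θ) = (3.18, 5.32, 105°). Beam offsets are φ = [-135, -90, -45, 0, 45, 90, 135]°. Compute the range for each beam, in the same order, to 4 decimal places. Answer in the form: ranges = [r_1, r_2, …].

beam 1: φ=-135°, α=330°
  cosα=0.8660 sinα=-0.5000 | (3,5) | tMaxX 0.9469 tMaxY 0.6400 | tΔX 1.1547 tΔY 2.0000
    t=0.6400 [y] (3,4)
    t=0.9469 [x] (4,4)
    t=2.1016 [x] (5,4)
    t=2.6400 [y] (5,3)
    t=3.2563 [x] (6,3)
    t=4.4110 [x] (7,3) — stop
  → r_1 = 4.4110
beam 2: φ=-90°, α=15°
  cosα=0.9659 sinα=0.2588 | (3,5) | tMaxX 0.8489 tMaxY 2.6273 | tΔX 1.0353 tΔY 3.8637
    t=0.8489 [x] (4,5)
    t=1.8842 [x] (5,5)
    t=2.6273 [y] (5,6) — stop
  → r_2 = 2.6273
beam 3: φ=-45°, α=60°
  cosα=0.5000 sinα=0.8660 | (3,5) | tMaxX 1.6400 tMaxY 0.7852 | tΔX 2.0000 tΔY 1.1547
    t=0.7852 [y] (3,6) — stop
  → r_3 = 0.7852
beam 4: φ=0°, α=105°
  cosα=-0.2588 sinα=0.9659 | (3,5) | tMaxX 0.6955 tMaxY 0.7040 | tΔX 3.8637 tΔY 1.0353
    t=0.6955 [x] (2,5)
    t=0.7040 [y] (2,6) — stop
  → r_4 = 0.7040
beam 5: φ=45°, α=150°
  cosα=-0.8660 sinα=0.5000 | (3,5) | tMaxX 0.2078 tMaxY 1.3600 | tΔX 1.1547 tΔY 2.0000
    t=0.2078 [x] (2,5)
    t=1.3600 [y] (2,6) — stop
  → r_5 = 1.3600
beam 6: φ=90°, α=195°
  cosα=-0.9659 sinα=-0.2588 | (3,5) | tMaxX 0.1863 tMaxY 1.2364 | tΔX 1.0353 tΔY 3.8637
    t=0.1863 [x] (2,5)
    t=1.2216 [x] (1,5)
    t=1.2364 [y] (1,4)
    t=2.2569 [x] (0,4) — stop
  → r_6 = 2.2569
beam 7: φ=135°, α=240°
  cosα=-0.5000 sinα=-0.8660 | (3,5) | tMaxX 0.3600 tMaxY 0.3695 | tΔX 2.0000 tΔY 1.1547
    t=0.3600 [x] (2,5)
    t=0.3695 [y] (2,4)
    t=1.5242 [y] (2,3)
    t=2.3600 [x] (1,3)
    t=2.6789 [y] (1,2)
    t=3.8336 [y] (1,1)
    t=4.3600 [x] (0,1) — stop
  → r_7 = 4.3600

ranges = [4.4110, 2.6273, 0.7852, 0.7040, 1.3600, 2.2569, 4.3600]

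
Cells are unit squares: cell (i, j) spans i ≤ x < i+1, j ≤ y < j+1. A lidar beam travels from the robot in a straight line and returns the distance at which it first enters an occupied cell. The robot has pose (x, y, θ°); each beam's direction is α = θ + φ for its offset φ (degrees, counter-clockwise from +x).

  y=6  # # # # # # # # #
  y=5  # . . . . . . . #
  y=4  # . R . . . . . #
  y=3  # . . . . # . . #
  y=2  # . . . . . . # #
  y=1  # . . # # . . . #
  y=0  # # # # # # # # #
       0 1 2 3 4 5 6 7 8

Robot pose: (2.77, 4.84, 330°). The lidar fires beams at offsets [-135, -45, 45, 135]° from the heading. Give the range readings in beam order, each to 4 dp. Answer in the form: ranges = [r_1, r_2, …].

beam 1: φ=-135°, α=195°
  direction (-0.9659, -0.2588); cell (2,4); t to first gridline: x 0.7972, y 3.2455 (then +1.0353 / +3.8637)
    (1,4) via x @ 0.7972
    (0,4) via x @ 1.8324  # hit
  → r_1 = 1.8324
beam 2: φ=-45°, α=285°
  direction (0.2588, -0.9659); cell (2,4); t to first gridline: x 0.8887, y 0.8696 (then +3.8637 / +1.0353)
    (2,3) via y @ 0.8696
    (3,3) via x @ 0.8887
    (3,2) via y @ 1.9049
    (3,1) via y @ 2.9402  # hit
  → r_2 = 2.9402
beam 3: φ=45°, α=15°
  direction (0.9659, 0.2588); cell (2,4); t to first gridline: x 0.2381, y 0.6182 (then +1.0353 / +3.8637)
    (3,4) via x @ 0.2381
    (3,5) via y @ 0.6182
    (4,5) via x @ 1.2734
    (5,5) via x @ 2.3087
    (6,5) via x @ 3.3439
    (7,5) via x @ 4.3792
    (7,6) via y @ 4.4819  # hit
  → r_3 = 4.4819
beam 4: φ=135°, α=105°
  direction (-0.2588, 0.9659); cell (2,4); t to first gridline: x 2.9751, y 0.1656 (then +3.8637 / +1.0353)
    (2,5) via y @ 0.1656
    (2,6) via y @ 1.2009  # hit
  → r_4 = 1.2009

ranges = [1.8324, 2.9402, 4.4819, 1.2009]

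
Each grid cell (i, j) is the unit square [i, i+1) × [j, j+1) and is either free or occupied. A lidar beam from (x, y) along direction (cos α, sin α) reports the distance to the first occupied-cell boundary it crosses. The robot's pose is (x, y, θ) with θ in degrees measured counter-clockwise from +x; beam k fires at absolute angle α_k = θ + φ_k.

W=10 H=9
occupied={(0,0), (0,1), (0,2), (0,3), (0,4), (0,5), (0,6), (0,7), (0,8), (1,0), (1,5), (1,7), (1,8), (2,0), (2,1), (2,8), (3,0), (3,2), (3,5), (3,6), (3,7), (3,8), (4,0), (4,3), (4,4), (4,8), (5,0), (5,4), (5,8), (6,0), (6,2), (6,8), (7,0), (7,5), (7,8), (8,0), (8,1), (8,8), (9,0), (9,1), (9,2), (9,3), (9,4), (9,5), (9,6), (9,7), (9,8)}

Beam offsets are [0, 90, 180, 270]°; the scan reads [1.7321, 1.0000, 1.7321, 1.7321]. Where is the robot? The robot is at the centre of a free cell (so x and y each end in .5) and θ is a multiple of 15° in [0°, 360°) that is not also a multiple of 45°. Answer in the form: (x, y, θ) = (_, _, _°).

(x, y, θ) = (2.5, 3.5, 210°)

Candidates: 43 free-cell centres × 16 headings = 688 poses. Raycast each; keep the one whose scan matches to 4 dp.
  (7.5, 2.5, 330°): beam 1 = 1.0000 ≠ 1.7321 ✗
  (7.5, 3.5, 30°): beam 2 = 5.1962 ≠ 1.0000 ✗
  (2.5, 2.5, 345°): beam 1 = 0.5176 ≠ 1.7321 ✗
  …
  (2.5, 3.5, 210°): r_1=1.7321, r_2=1.0000, r_3=1.7321, r_4=1.7321 — all match ✓
Only this pose fits every beam.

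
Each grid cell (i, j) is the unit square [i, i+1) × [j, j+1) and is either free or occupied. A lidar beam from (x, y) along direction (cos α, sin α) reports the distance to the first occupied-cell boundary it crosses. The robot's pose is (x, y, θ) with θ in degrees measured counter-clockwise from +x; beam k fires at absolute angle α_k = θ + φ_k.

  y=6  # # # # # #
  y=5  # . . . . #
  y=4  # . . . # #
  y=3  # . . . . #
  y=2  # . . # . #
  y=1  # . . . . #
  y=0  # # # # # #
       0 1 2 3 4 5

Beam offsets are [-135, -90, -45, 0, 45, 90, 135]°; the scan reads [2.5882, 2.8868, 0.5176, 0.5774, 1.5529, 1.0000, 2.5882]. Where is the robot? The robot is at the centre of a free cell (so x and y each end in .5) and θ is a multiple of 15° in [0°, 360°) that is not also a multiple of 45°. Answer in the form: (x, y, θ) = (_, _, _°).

The pose lattice has 18·16 = 288 candidates. Test each by forward raycasting.
  (3.5, 3.5, 285°): beam 1 = 2.8868 ≠ 2.5882 ✗
  (1.5, 2.5, 60°): beam 1 = 1.5529 ≠ 2.5882 ✗
  (3.5, 4.5, 105°): beam 1 = 0.5774 ≠ 2.5882 ✗
  …
  (3.5, 3.5, 300°): r_1=2.5882, r_2=2.8868, r_3=0.5176, r_4=0.5774, r_5=1.5529, r_6=1.0000, r_7=2.5882 — all match ✓
No second candidate reproduces the full scan.

(x, y, θ) = (3.5, 3.5, 300°)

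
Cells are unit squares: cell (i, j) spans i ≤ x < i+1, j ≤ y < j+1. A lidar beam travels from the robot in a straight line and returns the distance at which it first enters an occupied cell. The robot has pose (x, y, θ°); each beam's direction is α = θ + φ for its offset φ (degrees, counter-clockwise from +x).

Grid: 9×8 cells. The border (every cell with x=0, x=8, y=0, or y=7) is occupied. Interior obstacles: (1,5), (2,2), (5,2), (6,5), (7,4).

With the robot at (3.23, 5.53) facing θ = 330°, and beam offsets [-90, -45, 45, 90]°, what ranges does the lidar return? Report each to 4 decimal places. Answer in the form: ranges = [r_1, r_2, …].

ranges = [4.4600, 4.6898, 4.9383, 1.6974]

beam 1: φ=-90°, α=240°
  d=(-0.5000,-0.8660)  start (3,5)  tX=0.4600 tY=0.6120  stride 1/|dx|=2.0000 1/|dy|=1.1547
    cross x-line → (2,5), t=0.4600
    cross y-line → (2,4), t=0.6120
    cross y-line → (2,3), t=1.7667
    cross x-line → (1,3), t=2.4600
    cross y-line → (1,2), t=2.9214
    cross y-line → (1,1), t=4.0761
    cross x-line → (0,1), t=4.4600 (wall)
  → r_1 = 4.4600
beam 2: φ=-45°, α=285°
  d=(0.2588,-0.9659)  start (3,5)  tX=2.9751 tY=0.5487  stride 1/|dx|=3.8637 1/|dy|=1.0353
    cross y-line → (3,4), t=0.5487
    cross y-line → (3,3), t=1.5840
    cross y-line → (3,2), t=2.6192
    cross x-line → (4,2), t=2.9751
    cross y-line → (4,1), t=3.6545
    cross y-line → (4,0), t=4.6898 (wall)
  → r_2 = 4.6898
beam 3: φ=45°, α=15°
  d=(0.9659,0.2588)  start (3,5)  tX=0.7972 tY=1.8159  stride 1/|dx|=1.0353 1/|dy|=3.8637
    cross x-line → (4,5), t=0.7972
    cross y-line → (4,6), t=1.8159
    cross x-line → (5,6), t=1.8324
    cross x-line → (6,6), t=2.8677
    cross x-line → (7,6), t=3.9030
    cross x-line → (8,6), t=4.9383 (wall)
  → r_3 = 4.9383
beam 4: φ=90°, α=60°
  d=(0.5000,0.8660)  start (3,5)  tX=1.5400 tY=0.5427  stride 1/|dx|=2.0000 1/|dy|=1.1547
    cross y-line → (3,6), t=0.5427
    cross x-line → (4,6), t=1.5400
    cross y-line → (4,7), t=1.6974 (wall)
  → r_4 = 1.6974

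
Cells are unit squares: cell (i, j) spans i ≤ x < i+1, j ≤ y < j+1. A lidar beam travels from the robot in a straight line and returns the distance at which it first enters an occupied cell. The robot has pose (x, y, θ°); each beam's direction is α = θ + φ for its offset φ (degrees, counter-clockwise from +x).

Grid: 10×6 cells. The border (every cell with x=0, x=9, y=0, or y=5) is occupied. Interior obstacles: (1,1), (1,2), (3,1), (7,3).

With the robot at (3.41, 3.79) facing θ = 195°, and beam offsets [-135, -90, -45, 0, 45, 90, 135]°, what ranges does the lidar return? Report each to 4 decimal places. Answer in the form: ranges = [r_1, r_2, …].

beam 1: φ=-135°, α=60°
  cosα=0.5000 sinα=0.8660 | (3,3) | tMaxX 1.1800 tMaxY 0.2425 | tΔX 2.0000 tΔY 1.1547
    t=0.2425 [y] (3,4)
    t=1.1800 [x] (4,4)
    t=1.3972 [y] (4,5) — stop
  → r_1 = 1.3972
beam 2: φ=-90°, α=105°
  cosα=-0.2588 sinα=0.9659 | (3,3) | tMaxX 1.5841 tMaxY 0.2174 | tΔX 3.8637 tΔY 1.0353
    t=0.2174 [y] (3,4)
    t=1.2527 [y] (3,5) — stop
  → r_2 = 1.2527
beam 3: φ=-45°, α=150°
  cosα=-0.8660 sinα=0.5000 | (3,3) | tMaxX 0.4734 tMaxY 0.4200 | tΔX 1.1547 tΔY 2.0000
    t=0.4200 [y] (3,4)
    t=0.4734 [x] (2,4)
    t=1.6281 [x] (1,4)
    t=2.4200 [y] (1,5) — stop
  → r_3 = 2.4200
beam 4: φ=0°, α=195°
  cosα=-0.9659 sinα=-0.2588 | (3,3) | tMaxX 0.4245 tMaxY 3.0523 | tΔX 1.0353 tΔY 3.8637
    t=0.4245 [x] (2,3)
    t=1.4597 [x] (1,3)
    t=2.4950 [x] (0,3) — stop
  → r_4 = 2.4950
beam 5: φ=45°, α=240°
  cosα=-0.5000 sinα=-0.8660 | (3,3) | tMaxX 0.8200 tMaxY 0.9122 | tΔX 2.0000 tΔY 1.1547
    t=0.8200 [x] (2,3)
    t=0.9122 [y] (2,2)
    t=2.0669 [y] (2,1)
    t=2.8200 [x] (1,1) — stop
  → r_5 = 2.8200
beam 6: φ=90°, α=285°
  cosα=0.2588 sinα=-0.9659 | (3,3) | tMaxX 2.2796 tMaxY 0.8179 | tΔX 3.8637 tΔY 1.0353
    t=0.8179 [y] (3,2)
    t=1.8531 [y] (3,1) — stop
  → r_6 = 1.8531
beam 7: φ=135°, α=330°
  cosα=0.8660 sinα=-0.5000 | (3,3) | tMaxX 0.6813 tMaxY 1.5800 | tΔX 1.1547 tΔY 2.0000
    t=0.6813 [x] (4,3)
    t=1.5800 [y] (4,2)
    t=1.8360 [x] (5,2)
    t=2.9907 [x] (6,2)
    t=3.5800 [y] (6,1)
    t=4.1454 [x] (7,1)
    t=5.3001 [x] (8,1)
    t=5.5800 [y] (8,0) — stop
  → r_7 = 5.5800

ranges = [1.3972, 1.2527, 2.4200, 2.4950, 2.8200, 1.8531, 5.5800]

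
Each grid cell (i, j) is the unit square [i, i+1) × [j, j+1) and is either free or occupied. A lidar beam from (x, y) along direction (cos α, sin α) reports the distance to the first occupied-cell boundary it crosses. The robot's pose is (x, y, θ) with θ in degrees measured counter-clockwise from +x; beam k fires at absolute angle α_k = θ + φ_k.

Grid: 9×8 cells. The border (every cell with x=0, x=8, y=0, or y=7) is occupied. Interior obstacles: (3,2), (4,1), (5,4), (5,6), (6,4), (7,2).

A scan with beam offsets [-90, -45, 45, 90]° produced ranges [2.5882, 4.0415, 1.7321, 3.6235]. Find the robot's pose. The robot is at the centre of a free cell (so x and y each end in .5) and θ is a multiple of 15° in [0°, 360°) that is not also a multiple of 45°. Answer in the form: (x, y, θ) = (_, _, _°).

(x, y, θ) = (4.5, 4.5, 195°)

Enumerate (i+0.5, j+0.5, θ) over the 36 free cells and 16 admissible headings. For each, cast all 4 beams and compare to the given ranges.
  (5.5, 2.5, 30°): beam 1 = 1.7321 ≠ 2.5882 ✗
  (7.5, 1.5, 105°): beam 1 = 0.5176 ≠ 2.5882 ✗
  (1.5, 4.5, 165°): beam 2 = 1.0000 ≠ 4.0415 ✗
  …
  (4.5, 4.5, 195°): r_1=2.5882, r_2=4.0415, r_3=1.7321, r_4=3.6235 — all match ✓
Unique over the lattice → pose = (4.5, 4.5, 195°).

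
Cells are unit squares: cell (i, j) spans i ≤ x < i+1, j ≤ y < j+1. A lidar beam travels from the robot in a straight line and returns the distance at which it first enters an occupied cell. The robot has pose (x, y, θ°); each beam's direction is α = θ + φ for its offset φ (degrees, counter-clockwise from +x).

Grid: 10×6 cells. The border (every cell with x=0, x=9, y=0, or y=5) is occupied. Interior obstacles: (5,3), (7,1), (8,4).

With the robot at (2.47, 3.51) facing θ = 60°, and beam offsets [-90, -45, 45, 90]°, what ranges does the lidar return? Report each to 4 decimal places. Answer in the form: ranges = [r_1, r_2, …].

beam 1: φ=-90°, α=330°
  direction (0.8660, -0.5000); cell (2,3); t to first gridline: x 0.6120, y 1.0200 (then +1.1547 / +2.0000)
    (3,3) via x @ 0.6120
    (3,2) via y @ 1.0200
    (4,2) via x @ 1.7667
    (5,2) via x @ 2.9214
    (5,1) via y @ 3.0200
    (6,1) via x @ 4.0761
    (6,0) via y @ 5.0200  # hit
  → r_1 = 5.0200
beam 2: φ=-45°, α=15°
  direction (0.9659, 0.2588); cell (2,3); t to first gridline: x 0.5487, y 1.8932 (then +1.0353 / +3.8637)
    (3,3) via x @ 0.5487
    (4,3) via x @ 1.5840
    (4,4) via y @ 1.8932
    (5,4) via x @ 2.6192
    (6,4) via x @ 3.6545
    (7,4) via x @ 4.6898
    (8,4) via x @ 5.7251  # hit
  → r_2 = 5.7251
beam 3: φ=45°, α=105°
  direction (-0.2588, 0.9659); cell (2,3); t to first gridline: x 1.8159, y 0.5073 (then +3.8637 / +1.0353)
    (2,4) via y @ 0.5073
    (2,5) via y @ 1.5426  # hit
  → r_3 = 1.5426
beam 4: φ=90°, α=150°
  direction (-0.8660, 0.5000); cell (2,3); t to first gridline: x 0.5427, y 0.9800 (then +1.1547 / +2.0000)
    (1,3) via x @ 0.5427
    (1,4) via y @ 0.9800
    (0,4) via x @ 1.6974  # hit
  → r_4 = 1.6974

ranges = [5.0200, 5.7251, 1.5426, 1.6974]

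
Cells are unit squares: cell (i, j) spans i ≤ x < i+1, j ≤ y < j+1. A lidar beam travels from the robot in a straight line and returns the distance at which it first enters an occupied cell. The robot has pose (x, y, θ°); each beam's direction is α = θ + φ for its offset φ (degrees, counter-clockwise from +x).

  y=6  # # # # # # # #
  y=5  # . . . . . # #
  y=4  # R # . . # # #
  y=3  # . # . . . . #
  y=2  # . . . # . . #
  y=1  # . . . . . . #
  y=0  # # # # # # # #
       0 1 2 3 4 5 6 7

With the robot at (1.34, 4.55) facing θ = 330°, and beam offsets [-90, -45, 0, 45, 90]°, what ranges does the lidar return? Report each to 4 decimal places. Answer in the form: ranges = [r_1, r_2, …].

beam 1: φ=-90°, α=240°
  d=(-0.5000,-0.8660)  start (1,4)  tX=0.6800 tY=0.6351  stride 1/|dx|=2.0000 1/|dy|=1.1547
    cross y-line → (1,3), t=0.6351
    cross x-line → (0,3), t=0.6800 (wall)
  → r_1 = 0.6800
beam 2: φ=-45°, α=285°
  d=(0.2588,-0.9659)  start (1,4)  tX=2.5500 tY=0.5694  stride 1/|dx|=3.8637 1/|dy|=1.0353
    cross y-line → (1,3), t=0.5694
    cross y-line → (1,2), t=1.6047
    cross x-line → (2,2), t=2.5500
    cross y-line → (2,1), t=2.6400
    cross y-line → (2,0), t=3.6752 (wall)
  → r_2 = 3.6752
beam 3: φ=0°, α=330°
  d=(0.8660,-0.5000)  start (1,4)  tX=0.7621 tY=1.1000  stride 1/|dx|=1.1547 1/|dy|=2.0000
    cross x-line → (2,4), t=0.7621 (wall)
  → r_3 = 0.7621
beam 4: φ=45°, α=15°
  d=(0.9659,0.2588)  start (1,4)  tX=0.6833 tY=1.7387  stride 1/|dx|=1.0353 1/|dy|=3.8637
    cross x-line → (2,4), t=0.6833 (wall)
  → r_4 = 0.6833
beam 5: φ=90°, α=60°
  d=(0.5000,0.8660)  start (1,4)  tX=1.3200 tY=0.5196  stride 1/|dx|=2.0000 1/|dy|=1.1547
    cross y-line → (1,5), t=0.5196
    cross x-line → (2,5), t=1.3200
    cross y-line → (2,6), t=1.6743 (wall)
  → r_5 = 1.6743

ranges = [0.6800, 3.6752, 0.7621, 0.6833, 1.6743]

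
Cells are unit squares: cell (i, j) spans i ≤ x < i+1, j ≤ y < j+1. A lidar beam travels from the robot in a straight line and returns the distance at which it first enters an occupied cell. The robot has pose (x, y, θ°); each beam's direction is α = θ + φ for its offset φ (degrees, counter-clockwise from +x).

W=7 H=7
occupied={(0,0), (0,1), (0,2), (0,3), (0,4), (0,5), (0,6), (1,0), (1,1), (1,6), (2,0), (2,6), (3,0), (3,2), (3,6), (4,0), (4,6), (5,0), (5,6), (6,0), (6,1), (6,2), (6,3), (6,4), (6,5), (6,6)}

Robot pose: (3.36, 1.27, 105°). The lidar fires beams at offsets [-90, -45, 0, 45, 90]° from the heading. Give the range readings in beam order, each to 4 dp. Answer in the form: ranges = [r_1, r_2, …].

beam 1: φ=-90°, α=15°
  direction (0.9659, 0.2588); cell (3,1); t to first gridline: x 0.6626, y 2.8205 (then +1.0353 / +3.8637)
    (4,1) via x @ 0.6626
    (5,1) via x @ 1.6979
    (6,1) via x @ 2.7331  # hit
  → r_1 = 2.7331
beam 2: φ=-45°, α=60°
  direction (0.5000, 0.8660); cell (3,1); t to first gridline: x 1.2800, y 0.8429 (then +2.0000 / +1.1547)
    (3,2) via y @ 0.8429  # hit
  → r_2 = 0.8429
beam 3: φ=0°, α=105°
  direction (-0.2588, 0.9659); cell (3,1); t to first gridline: x 1.3909, y 0.7558 (then +3.8637 / +1.0353)
    (3,2) via y @ 0.7558  # hit
  → r_3 = 0.7558
beam 4: φ=45°, α=150°
  direction (-0.8660, 0.5000); cell (3,1); t to first gridline: x 0.4157, y 1.4600 (then +1.1547 / +2.0000)
    (2,1) via x @ 0.4157
    (2,2) via y @ 1.4600
    (1,2) via x @ 1.5704
    (0,2) via x @ 2.7251  # hit
  → r_4 = 2.7251
beam 5: φ=90°, α=195°
  direction (-0.9659, -0.2588); cell (3,1); t to first gridline: x 0.3727, y 1.0432 (then +1.0353 / +3.8637)
    (2,1) via x @ 0.3727
    (2,0) via y @ 1.0432  # hit
  → r_5 = 1.0432

ranges = [2.7331, 0.8429, 0.7558, 2.7251, 1.0432]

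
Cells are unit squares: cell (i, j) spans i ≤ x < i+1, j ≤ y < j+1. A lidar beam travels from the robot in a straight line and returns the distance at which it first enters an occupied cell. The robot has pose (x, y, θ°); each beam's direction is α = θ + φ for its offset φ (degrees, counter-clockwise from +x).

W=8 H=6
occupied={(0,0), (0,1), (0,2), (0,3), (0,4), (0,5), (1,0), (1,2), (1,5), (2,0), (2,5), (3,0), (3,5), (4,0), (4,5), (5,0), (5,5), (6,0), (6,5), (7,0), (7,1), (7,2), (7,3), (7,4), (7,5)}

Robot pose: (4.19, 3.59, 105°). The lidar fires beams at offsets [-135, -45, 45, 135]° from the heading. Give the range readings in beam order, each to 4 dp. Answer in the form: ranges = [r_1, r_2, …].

beam 1: φ=-135°, α=330°
  dir = (cos 330°, sin 330°) = (0.8660, -0.5000); from cell (4,3)
  next x-line at t=0.9353, next y-line at t=1.1800; Δt_x=1.1547, Δt_y=2.0000
    x: enter (5,3) at t=0.9353
    y: enter (5,2) at t=1.1800
    x: enter (6,2) at t=2.0900
    y: enter (6,1) at t=3.1800
    x: enter (7,1) at t=3.2447 ← occupied
  → r_1 = 3.2447
beam 2: φ=-45°, α=60°
  dir = (cos 60°, sin 60°) = (0.5000, 0.8660); from cell (4,3)
  next x-line at t=1.6200, next y-line at t=0.4734; Δt_x=2.0000, Δt_y=1.1547
    y: enter (4,4) at t=0.4734
    x: enter (5,4) at t=1.6200
    y: enter (5,5) at t=1.6281 ← occupied
  → r_2 = 1.6281
beam 3: φ=45°, α=150°
  dir = (cos 150°, sin 150°) = (-0.8660, 0.5000); from cell (4,3)
  next x-line at t=0.2194, next y-line at t=0.8200; Δt_x=1.1547, Δt_y=2.0000
    x: enter (3,3) at t=0.2194
    y: enter (3,4) at t=0.8200
    x: enter (2,4) at t=1.3741
    x: enter (1,4) at t=2.5288
    y: enter (1,5) at t=2.8200 ← occupied
  → r_3 = 2.8200
beam 4: φ=135°, α=240°
  dir = (cos 240°, sin 240°) = (-0.5000, -0.8660); from cell (4,3)
  next x-line at t=0.3800, next y-line at t=0.6813; Δt_x=2.0000, Δt_y=1.1547
    x: enter (3,3) at t=0.3800
    y: enter (3,2) at t=0.6813
    y: enter (3,1) at t=1.8360
    x: enter (2,1) at t=2.3800
    y: enter (2,0) at t=2.9907 ← occupied
  → r_4 = 2.9907

ranges = [3.2447, 1.6281, 2.8200, 2.9907]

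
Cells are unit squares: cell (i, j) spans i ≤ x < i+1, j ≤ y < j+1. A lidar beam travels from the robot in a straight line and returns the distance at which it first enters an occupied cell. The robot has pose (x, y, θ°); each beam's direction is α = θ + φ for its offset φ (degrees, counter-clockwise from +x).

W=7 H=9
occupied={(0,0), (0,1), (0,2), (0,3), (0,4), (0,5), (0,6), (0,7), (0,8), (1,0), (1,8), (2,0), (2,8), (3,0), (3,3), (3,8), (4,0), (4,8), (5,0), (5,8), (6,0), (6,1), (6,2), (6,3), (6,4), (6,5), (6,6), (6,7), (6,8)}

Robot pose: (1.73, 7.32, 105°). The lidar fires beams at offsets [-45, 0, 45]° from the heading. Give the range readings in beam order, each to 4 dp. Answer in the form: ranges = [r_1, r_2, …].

beam 1: φ=-45°, α=60°
  cosα=0.5000 sinα=0.8660 | (1,7) | tMaxX 0.5400 tMaxY 0.7852 | tΔX 2.0000 tΔY 1.1547
    t=0.5400 [x] (2,7)
    t=0.7852 [y] (2,8) — stop
  → r_1 = 0.7852
beam 2: φ=0°, α=105°
  cosα=-0.2588 sinα=0.9659 | (1,7) | tMaxX 2.8205 tMaxY 0.7040 | tΔX 3.8637 tΔY 1.0353
    t=0.7040 [y] (1,8) — stop
  → r_2 = 0.7040
beam 3: φ=45°, α=150°
  cosα=-0.8660 sinα=0.5000 | (1,7) | tMaxX 0.8429 tMaxY 1.3600 | tΔX 1.1547 tΔY 2.0000
    t=0.8429 [x] (0,7) — stop
  → r_3 = 0.8429

ranges = [0.7852, 0.7040, 0.8429]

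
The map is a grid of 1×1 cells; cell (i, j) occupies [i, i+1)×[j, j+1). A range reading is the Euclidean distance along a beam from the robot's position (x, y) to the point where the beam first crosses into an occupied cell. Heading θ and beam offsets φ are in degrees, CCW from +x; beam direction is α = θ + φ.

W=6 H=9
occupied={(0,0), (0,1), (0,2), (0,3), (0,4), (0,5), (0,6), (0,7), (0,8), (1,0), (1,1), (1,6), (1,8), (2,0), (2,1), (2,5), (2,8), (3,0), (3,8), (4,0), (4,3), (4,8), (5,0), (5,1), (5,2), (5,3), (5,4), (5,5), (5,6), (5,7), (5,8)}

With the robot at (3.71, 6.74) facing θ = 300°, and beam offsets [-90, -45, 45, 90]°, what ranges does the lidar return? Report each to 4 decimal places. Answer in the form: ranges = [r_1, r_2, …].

beam 1: φ=-90°, α=210°
  dir = (cos 210°, sin 210°) = (-0.8660, -0.5000); from cell (3,6)
  next x-line at t=0.8198, next y-line at t=1.4800; Δt_x=1.1547, Δt_y=2.0000
    x: enter (2,6) at t=0.8198
    y: enter (2,5) at t=1.4800 ← occupied
  → r_1 = 1.4800
beam 2: φ=-45°, α=255°
  dir = (cos 255°, sin 255°) = (-0.2588, -0.9659); from cell (3,6)
  next x-line at t=2.7432, next y-line at t=0.7661; Δt_x=3.8637, Δt_y=1.0353
    y: enter (3,5) at t=0.7661
    y: enter (3,4) at t=1.8014
    x: enter (2,4) at t=2.7432
    y: enter (2,3) at t=2.8367
    y: enter (2,2) at t=3.8719
    y: enter (2,1) at t=4.9072 ← occupied
  → r_2 = 4.9072
beam 3: φ=45°, α=345°
  dir = (cos 345°, sin 345°) = (0.9659, -0.2588); from cell (3,6)
  next x-line at t=0.3002, next y-line at t=2.8591; Δt_x=1.0353, Δt_y=3.8637
    x: enter (4,6) at t=0.3002
    x: enter (5,6) at t=1.3355 ← occupied
  → r_3 = 1.3355
beam 4: φ=90°, α=30°
  dir = (cos 30°, sin 30°) = (0.8660, 0.5000); from cell (3,6)
  next x-line at t=0.3349, next y-line at t=0.5200; Δt_x=1.1547, Δt_y=2.0000
    x: enter (4,6) at t=0.3349
    y: enter (4,7) at t=0.5200
    x: enter (5,7) at t=1.4896 ← occupied
  → r_4 = 1.4896

ranges = [1.4800, 4.9072, 1.3355, 1.4896]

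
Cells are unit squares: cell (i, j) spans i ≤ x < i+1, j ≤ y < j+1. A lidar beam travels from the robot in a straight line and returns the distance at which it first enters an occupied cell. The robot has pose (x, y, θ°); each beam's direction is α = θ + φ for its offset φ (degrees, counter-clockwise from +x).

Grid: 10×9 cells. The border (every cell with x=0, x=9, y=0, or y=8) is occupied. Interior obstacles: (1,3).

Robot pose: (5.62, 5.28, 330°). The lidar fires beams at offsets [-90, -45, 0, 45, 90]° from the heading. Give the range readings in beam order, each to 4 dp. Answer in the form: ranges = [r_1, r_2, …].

ranges = [4.9421, 4.4310, 3.9029, 3.4992, 3.1408]

beam 1: φ=-90°, α=240°
  cosα=-0.5000 sinα=-0.8660 | (5,5) | tMaxX 1.2400 tMaxY 0.3233 | tΔX 2.0000 tΔY 1.1547
    t=0.3233 [y] (5,4)
    t=1.2400 [x] (4,4)
    t=1.4780 [y] (4,3)
    t=2.6327 [y] (4,2)
    t=3.2400 [x] (3,2)
    t=3.7874 [y] (3,1)
    t=4.9421 [y] (3,0) — stop
  → r_1 = 4.9421
beam 2: φ=-45°, α=285°
  cosα=0.2588 sinα=-0.9659 | (5,5) | tMaxX 1.4682 tMaxY 0.2899 | tΔX 3.8637 tΔY 1.0353
    t=0.2899 [y] (5,4)
    t=1.3252 [y] (5,3)
    t=1.4682 [x] (6,3)
    t=2.3604 [y] (6,2)
    t=3.3957 [y] (6,1)
    t=4.4310 [y] (6,0) — stop
  → r_2 = 4.4310
beam 3: φ=0°, α=330°
  cosα=0.8660 sinα=-0.5000 | (5,5) | tMaxX 0.4388 tMaxY 0.5600 | tΔX 1.1547 tΔY 2.0000
    t=0.4388 [x] (6,5)
    t=0.5600 [y] (6,4)
    t=1.5935 [x] (7,4)
    t=2.5600 [y] (7,3)
    t=2.7482 [x] (8,3)
    t=3.9029 [x] (9,3) — stop
  → r_3 = 3.9029
beam 4: φ=45°, α=15°
  cosα=0.9659 sinα=0.2588 | (5,5) | tMaxX 0.3934 tMaxY 2.7819 | tΔX 1.0353 tΔY 3.8637
    t=0.3934 [x] (6,5)
    t=1.4287 [x] (7,5)
    t=2.4640 [x] (8,5)
    t=2.7819 [y] (8,6)
    t=3.4992 [x] (9,6) — stop
  → r_4 = 3.4992
beam 5: φ=90°, α=60°
  cosα=0.5000 sinα=0.8660 | (5,5) | tMaxX 0.7600 tMaxY 0.8314 | tΔX 2.0000 tΔY 1.1547
    t=0.7600 [x] (6,5)
    t=0.8314 [y] (6,6)
    t=1.9861 [y] (6,7)
    t=2.7600 [x] (7,7)
    t=3.1408 [y] (7,8) — stop
  → r_5 = 3.1408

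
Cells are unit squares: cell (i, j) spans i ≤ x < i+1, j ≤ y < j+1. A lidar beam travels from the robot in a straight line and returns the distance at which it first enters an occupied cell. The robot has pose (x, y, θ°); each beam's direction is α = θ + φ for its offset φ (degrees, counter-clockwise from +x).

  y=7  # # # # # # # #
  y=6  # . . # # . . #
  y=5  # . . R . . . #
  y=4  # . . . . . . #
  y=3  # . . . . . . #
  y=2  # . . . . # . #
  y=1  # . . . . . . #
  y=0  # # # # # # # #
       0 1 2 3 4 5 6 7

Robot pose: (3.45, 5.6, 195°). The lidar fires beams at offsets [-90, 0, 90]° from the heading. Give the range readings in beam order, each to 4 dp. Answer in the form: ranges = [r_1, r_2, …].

beam 1: φ=-90°, α=105°
  d=(-0.2588,0.9659)  start (3,5)  tX=1.7387 tY=0.4141  stride 1/|dx|=3.8637 1/|dy|=1.0353
    cross y-line → (3,6), t=0.4141 (wall)
  → r_1 = 0.4141
beam 2: φ=0°, α=195°
  d=(-0.9659,-0.2588)  start (3,5)  tX=0.4659 tY=2.3182  stride 1/|dx|=1.0353 1/|dy|=3.8637
    cross x-line → (2,5), t=0.4659
    cross x-line → (1,5), t=1.5012
    cross y-line → (1,4), t=2.3182
    cross x-line → (0,4), t=2.5364 (wall)
  → r_2 = 2.5364
beam 3: φ=90°, α=285°
  d=(0.2588,-0.9659)  start (3,5)  tX=2.1250 tY=0.6212  stride 1/|dx|=3.8637 1/|dy|=1.0353
    cross y-line → (3,4), t=0.6212
    cross y-line → (3,3), t=1.6564
    cross x-line → (4,3), t=2.1250
    cross y-line → (4,2), t=2.6917
    cross y-line → (4,1), t=3.7270
    cross y-line → (4,0), t=4.7623 (wall)
  → r_3 = 4.7623

ranges = [0.4141, 2.5364, 4.7623]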